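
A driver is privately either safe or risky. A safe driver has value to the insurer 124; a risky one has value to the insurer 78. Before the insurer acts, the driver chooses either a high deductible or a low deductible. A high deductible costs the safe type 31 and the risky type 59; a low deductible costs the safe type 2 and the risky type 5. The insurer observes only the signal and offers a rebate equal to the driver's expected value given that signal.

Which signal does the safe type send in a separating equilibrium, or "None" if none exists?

Try safe → high deductible, risky → low deductible:
  Under separation the insurer infers type exactly: high deductible → safe (pays 124), low deductible → risky (pays 78).
  Safe: high deductible gives 124 − 31 = 93; low deductible gives 78 − 2 = 76. No deviation. ✓
  Risky: low deductible gives 78 − 5 = 73; high deductible gives 124 − 59 = 65. No deviation. ✓
Both hold — the safe type sends high deductible.

high deductible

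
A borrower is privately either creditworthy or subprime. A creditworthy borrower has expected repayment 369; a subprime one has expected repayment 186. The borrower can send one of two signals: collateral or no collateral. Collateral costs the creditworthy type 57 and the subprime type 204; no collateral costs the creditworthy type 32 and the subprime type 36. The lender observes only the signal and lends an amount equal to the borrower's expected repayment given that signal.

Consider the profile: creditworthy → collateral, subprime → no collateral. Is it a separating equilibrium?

No

Under separation the lender infers type exactly: collateral → creditworthy (pays 369), no collateral → subprime (pays 186).
Creditworthy: collateral gives 369 − 57 = 312; no collateral gives 186 − 32 = 154. No deviation. ✓
Subprime: no collateral gives 186 − 36 = 150; collateral gives 369 − 204 = 165. Would deviate. ✗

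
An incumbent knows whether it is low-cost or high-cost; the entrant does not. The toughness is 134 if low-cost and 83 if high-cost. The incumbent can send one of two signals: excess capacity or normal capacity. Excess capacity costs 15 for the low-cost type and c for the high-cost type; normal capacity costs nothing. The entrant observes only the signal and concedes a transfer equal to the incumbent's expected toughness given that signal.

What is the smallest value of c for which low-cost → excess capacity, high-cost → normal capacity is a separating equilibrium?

Under separation: excess capacity → low-cost (pays 134); normal capacity → high-cost (pays 83).
Low-cost: 134 − 15 = 119 ≥ 83 − 0 = 83. Holds regardless of c. ✓
High-cost: 83 − 0 ≥ 134 − c, so c ≥ 134 − 83 = 51.

51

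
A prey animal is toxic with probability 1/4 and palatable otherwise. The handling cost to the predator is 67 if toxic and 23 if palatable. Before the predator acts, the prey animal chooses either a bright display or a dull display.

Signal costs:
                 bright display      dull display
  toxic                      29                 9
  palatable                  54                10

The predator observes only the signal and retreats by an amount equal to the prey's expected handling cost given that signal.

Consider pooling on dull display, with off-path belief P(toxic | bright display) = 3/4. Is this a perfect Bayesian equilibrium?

No

At the pooled signal (dull display) the predator holds the prior 1/4 and pays 1/4·67 + 3/4·23 = 34. Off-path (bright display) belief 3/4 gives 3/4·67 + 1/4·23 = 56.
Toxic: dull display gives 34 − 9 = 25; bright display gives 56 − 29 = 27. Deviates. ✗
Palatable: dull display gives 34 − 10 = 24; bright display gives 56 − 54 = 2. Stays. ✓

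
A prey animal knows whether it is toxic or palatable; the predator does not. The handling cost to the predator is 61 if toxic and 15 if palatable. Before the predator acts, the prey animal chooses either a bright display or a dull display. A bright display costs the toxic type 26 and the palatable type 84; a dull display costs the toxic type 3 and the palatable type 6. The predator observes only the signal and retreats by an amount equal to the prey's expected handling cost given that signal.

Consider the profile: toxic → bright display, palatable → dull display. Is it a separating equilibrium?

If types separate, bright display earns payment 61 and dull display earns 15.
Toxic: bright display gives 61 − 26 = 35; dull display gives 15 − 3 = 12. No deviation. ✓
Palatable: dull display gives 15 − 6 = 9; bright display gives 61 − 84 = -23. No deviation. ✓
Neither type gains from mimicking the other.

Yes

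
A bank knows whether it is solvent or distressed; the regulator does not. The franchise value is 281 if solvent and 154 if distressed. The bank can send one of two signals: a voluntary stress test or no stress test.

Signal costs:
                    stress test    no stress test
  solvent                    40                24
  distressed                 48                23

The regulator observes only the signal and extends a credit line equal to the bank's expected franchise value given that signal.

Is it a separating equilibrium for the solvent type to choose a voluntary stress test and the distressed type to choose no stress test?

Under separation the regulator infers type exactly: stress test → solvent (pays 281), no stress test → distressed (pays 154).
Solvent: stress test gives 281 − 40 = 241; no stress test gives 154 − 24 = 130. No deviation. ✓
Distressed: no stress test gives 154 − 23 = 131; stress test gives 281 − 48 = 233. Would deviate. ✗

No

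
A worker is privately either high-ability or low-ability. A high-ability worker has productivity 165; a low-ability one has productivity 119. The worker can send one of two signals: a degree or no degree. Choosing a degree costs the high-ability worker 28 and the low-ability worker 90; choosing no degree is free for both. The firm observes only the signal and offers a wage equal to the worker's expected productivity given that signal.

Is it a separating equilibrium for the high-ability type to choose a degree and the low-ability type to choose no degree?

If types separate, degree earns payment 165 and no degree earns 119.
High-ability: degree gives 165 − 28 = 137; no degree gives 119 − 0 = 119. No deviation. ✓
Low-ability: no degree gives 119 − 0 = 119; degree gives 165 − 90 = 75. No deviation. ✓
Neither type gains from mimicking the other.

Yes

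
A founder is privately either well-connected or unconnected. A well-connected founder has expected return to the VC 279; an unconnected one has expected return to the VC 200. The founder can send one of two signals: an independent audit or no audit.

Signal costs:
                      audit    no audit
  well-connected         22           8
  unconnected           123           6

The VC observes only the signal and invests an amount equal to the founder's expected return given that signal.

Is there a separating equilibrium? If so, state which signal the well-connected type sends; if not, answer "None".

audit

Try well-connected → audit, unconnected → no audit:
  Under separation the VC infers type exactly: audit → well-connected (pays 279), no audit → unconnected (pays 200).
  Well-connected: audit gives 279 − 22 = 257; no audit gives 200 − 8 = 192. No deviation. ✓
  Unconnected: no audit gives 200 − 6 = 194; audit gives 279 − 123 = 156. No deviation. ✓
Both hold — the well-connected type sends audit.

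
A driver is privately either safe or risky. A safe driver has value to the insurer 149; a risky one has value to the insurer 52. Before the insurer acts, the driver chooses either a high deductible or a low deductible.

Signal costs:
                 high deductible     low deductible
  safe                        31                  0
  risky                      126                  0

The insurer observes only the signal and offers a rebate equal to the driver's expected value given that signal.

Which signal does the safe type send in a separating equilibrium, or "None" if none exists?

Try safe → high deductible, risky → low deductible:
  If types separate, high deductible earns payment 149 and low deductible earns 52.
  Safe: high deductible gives 149 − 31 = 118; low deductible gives 52 − 0 = 52. No deviation. ✓
  Risky: low deductible gives 52 − 0 = 52; high deductible gives 149 − 126 = 23. No deviation. ✓
Both hold — the safe type sends high deductible.

high deductible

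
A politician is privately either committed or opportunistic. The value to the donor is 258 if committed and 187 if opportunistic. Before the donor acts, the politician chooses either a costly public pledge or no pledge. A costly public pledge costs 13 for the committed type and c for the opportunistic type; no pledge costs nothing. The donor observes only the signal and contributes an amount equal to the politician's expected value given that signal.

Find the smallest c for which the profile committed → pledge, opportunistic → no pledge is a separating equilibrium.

71

Under separation: pledge → committed (pays 258); no pledge → opportunistic (pays 187).
Committed: 258 − 13 = 245 ≥ 187 − 0 = 187. Holds regardless of c. ✓
Opportunistic: 187 − 0 ≥ 258 − c, so c ≥ 258 − 187 = 71.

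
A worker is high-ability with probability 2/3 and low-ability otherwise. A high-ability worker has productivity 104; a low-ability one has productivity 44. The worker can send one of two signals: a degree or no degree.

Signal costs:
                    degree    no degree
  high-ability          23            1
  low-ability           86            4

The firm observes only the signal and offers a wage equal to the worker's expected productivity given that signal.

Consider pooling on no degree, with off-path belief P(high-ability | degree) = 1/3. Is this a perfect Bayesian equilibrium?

At the pooled signal (no degree) the firm holds the prior 2/3 and pays 2/3·104 + 1/3·44 = 84. Off-path (degree) belief 1/3 gives 1/3·104 + 2/3·44 = 64.
High-ability: no degree gives 84 − 1 = 83; degree gives 64 − 23 = 41. Stays. ✓
Low-ability: no degree gives 84 − 4 = 80; degree gives 64 − 86 = -22. Stays. ✓

Yes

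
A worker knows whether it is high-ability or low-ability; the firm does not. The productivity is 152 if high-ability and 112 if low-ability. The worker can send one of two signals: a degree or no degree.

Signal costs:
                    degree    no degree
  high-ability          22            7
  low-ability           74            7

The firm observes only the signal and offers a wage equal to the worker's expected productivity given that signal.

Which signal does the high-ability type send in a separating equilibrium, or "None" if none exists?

Try high-ability → degree, low-ability → no degree:
  If types separate, degree earns payment 152 and no degree earns 112.
  High-ability: degree gives 152 − 22 = 130; no degree gives 112 − 7 = 105. No deviation. ✓
  Low-ability: no degree gives 112 − 7 = 105; degree gives 152 − 74 = 78. No deviation. ✓
Both hold — the high-ability type sends degree.

degree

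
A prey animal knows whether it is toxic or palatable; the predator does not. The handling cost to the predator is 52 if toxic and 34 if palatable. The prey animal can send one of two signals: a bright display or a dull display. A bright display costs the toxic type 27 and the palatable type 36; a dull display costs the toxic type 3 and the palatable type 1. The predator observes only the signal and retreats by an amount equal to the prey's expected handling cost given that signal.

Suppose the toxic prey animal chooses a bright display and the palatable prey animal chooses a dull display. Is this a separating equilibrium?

If types separate, bright display earns payment 52 and dull display earns 34.
Toxic: bright display gives 52 − 27 = 25; dull display gives 34 − 3 = 31. Would deviate. ✗
Palatable: dull display gives 34 − 1 = 33; bright display gives 52 − 36 = 16. No deviation. ✓

No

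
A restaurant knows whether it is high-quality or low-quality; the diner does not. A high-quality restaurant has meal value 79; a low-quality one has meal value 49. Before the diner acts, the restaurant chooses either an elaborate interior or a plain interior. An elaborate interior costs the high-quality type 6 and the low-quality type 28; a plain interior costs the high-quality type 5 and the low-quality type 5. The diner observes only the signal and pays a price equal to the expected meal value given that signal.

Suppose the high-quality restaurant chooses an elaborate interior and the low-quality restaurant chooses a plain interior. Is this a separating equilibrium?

No

Under separation the diner infers type exactly: elaborate interior → high-quality (pays 79), plain interior → low-quality (pays 49).
High-quality: elaborate interior gives 79 − 6 = 73; plain interior gives 49 − 5 = 44. No deviation. ✓
Low-quality: plain interior gives 49 − 5 = 44; elaborate interior gives 79 − 28 = 51. Would deviate. ✗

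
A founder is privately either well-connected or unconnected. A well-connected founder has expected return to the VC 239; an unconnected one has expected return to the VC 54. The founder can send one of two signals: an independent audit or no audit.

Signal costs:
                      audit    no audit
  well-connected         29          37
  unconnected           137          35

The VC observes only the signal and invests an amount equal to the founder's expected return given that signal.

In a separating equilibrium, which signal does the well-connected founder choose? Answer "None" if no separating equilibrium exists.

Try well-connected → audit, unconnected → no audit:
  If types separate, audit earns payment 239 and no audit earns 54.
  Well-connected: audit gives 239 − 29 = 210; no audit gives 54 − 37 = 17. No deviation. ✓
  Unconnected: no audit gives 54 − 35 = 19; audit gives 239 − 137 = 102. Would deviate. ✗
Try well-connected → no audit, unconnected → audit:
  If types separate, no audit earns payment 239 and audit earns 54.
  Well-connected: no audit gives 239 − 37 = 202; audit gives 54 − 29 = 25. No deviation. ✓
  Unconnected: audit gives 54 − 137 = -83; no audit gives 239 − 35 = 204. Would deviate. ✗
Neither assignment is incentive-compatible.

None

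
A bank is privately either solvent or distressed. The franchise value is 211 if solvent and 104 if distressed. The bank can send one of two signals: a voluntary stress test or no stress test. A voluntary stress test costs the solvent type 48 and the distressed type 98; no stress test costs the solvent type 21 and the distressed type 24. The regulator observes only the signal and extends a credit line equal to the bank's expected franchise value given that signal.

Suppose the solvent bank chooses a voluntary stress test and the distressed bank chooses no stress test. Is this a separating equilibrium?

If types separate, stress test earns payment 211 and no stress test earns 104.
Solvent: stress test gives 211 − 48 = 163; no stress test gives 104 − 21 = 83. No deviation. ✓
Distressed: no stress test gives 104 − 24 = 80; stress test gives 211 − 98 = 113. Would deviate. ✗

No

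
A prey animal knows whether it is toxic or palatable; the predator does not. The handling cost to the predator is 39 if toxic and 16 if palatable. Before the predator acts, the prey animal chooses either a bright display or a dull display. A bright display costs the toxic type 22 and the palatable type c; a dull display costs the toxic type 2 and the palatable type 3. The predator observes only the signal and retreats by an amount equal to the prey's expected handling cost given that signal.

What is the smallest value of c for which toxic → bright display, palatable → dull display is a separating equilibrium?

26

Under separation: bright display → toxic (pays 39); dull display → palatable (pays 16).
Toxic: 39 − 22 = 17 ≥ 16 − 2 = 14. Holds regardless of c. ✓
Palatable: 16 − 3 ≥ 39 − c, so c ≥ 39 − 13 = 26.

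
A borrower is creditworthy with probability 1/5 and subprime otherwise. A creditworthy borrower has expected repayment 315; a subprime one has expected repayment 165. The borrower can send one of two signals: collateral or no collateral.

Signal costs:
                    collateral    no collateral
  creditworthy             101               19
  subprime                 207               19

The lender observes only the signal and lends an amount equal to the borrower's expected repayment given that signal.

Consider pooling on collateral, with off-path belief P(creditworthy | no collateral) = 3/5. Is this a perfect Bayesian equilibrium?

No

At the pooled signal (collateral) the lender holds the prior 1/5 and pays 1/5·315 + 4/5·165 = 195. Off-path (no collateral) belief 3/5 gives 3/5·315 + 2/5·165 = 255.
Creditworthy: collateral gives 195 − 101 = 94; no collateral gives 255 − 19 = 236. Deviates. ✗
Subprime: collateral gives 195 − 207 = -12; no collateral gives 255 − 19 = 236. Deviates. ✗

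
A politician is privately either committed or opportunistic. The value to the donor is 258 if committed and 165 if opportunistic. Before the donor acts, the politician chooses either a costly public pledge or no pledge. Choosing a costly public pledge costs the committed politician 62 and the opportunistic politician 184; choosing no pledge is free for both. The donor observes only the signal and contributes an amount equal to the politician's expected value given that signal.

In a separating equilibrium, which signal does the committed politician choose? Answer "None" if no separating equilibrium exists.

Try committed → pledge, opportunistic → no pledge:
  If types separate, pledge earns payment 258 and no pledge earns 165.
  Committed: pledge gives 258 − 62 = 196; no pledge gives 165 − 0 = 165. No deviation. ✓
  Opportunistic: no pledge gives 165 − 0 = 165; pledge gives 258 − 184 = 74. No deviation. ✓
Both hold — the committed type sends pledge.

pledge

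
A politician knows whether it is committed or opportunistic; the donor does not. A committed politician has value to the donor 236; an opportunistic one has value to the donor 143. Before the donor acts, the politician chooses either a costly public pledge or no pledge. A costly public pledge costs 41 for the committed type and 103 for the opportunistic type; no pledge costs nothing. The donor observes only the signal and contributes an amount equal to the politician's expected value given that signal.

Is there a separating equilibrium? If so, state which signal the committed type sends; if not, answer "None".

Try committed → pledge, opportunistic → no pledge:
  If types separate, pledge earns payment 236 and no pledge earns 143.
  Committed: pledge gives 236 − 41 = 195; no pledge gives 143 − 0 = 143. No deviation. ✓
  Opportunistic: no pledge gives 143 − 0 = 143; pledge gives 236 − 103 = 133. No deviation. ✓
Both hold — the committed type sends pledge.

pledge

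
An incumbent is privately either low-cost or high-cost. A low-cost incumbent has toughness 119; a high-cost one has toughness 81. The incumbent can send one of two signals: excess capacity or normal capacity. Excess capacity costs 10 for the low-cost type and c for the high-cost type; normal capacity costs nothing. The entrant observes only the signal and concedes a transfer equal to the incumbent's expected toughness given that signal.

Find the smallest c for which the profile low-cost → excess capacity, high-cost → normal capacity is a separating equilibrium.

38

Under separation: excess capacity → low-cost (pays 119); normal capacity → high-cost (pays 81).
Low-cost: 119 − 10 = 109 ≥ 81 − 0 = 81. Holds regardless of c. ✓
High-cost: 81 − 0 ≥ 119 − c, so c ≥ 119 − 81 = 38.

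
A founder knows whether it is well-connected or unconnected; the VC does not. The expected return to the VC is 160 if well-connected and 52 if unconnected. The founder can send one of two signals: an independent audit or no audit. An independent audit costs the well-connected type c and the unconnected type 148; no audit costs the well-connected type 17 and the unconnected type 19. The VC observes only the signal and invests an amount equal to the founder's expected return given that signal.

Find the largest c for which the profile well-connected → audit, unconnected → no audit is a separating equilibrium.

Under separation: audit → well-connected (pays 160); no audit → unconnected (pays 52).
Unconnected: 52 − 19 = 33 ≥ 160 − 148 = 12. Holds regardless of c. ✓
Well-connected: 160 − c ≥ 52 − 17, so c ≤ 160 − 35 = 125.

125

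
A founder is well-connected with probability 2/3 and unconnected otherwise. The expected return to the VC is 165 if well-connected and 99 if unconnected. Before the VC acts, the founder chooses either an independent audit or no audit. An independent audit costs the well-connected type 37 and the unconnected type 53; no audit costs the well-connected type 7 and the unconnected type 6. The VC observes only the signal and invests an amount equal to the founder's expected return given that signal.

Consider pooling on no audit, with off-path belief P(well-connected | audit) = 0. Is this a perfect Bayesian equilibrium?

At the pooled signal (no audit) the VC holds the prior 2/3 and pays 2/3·165 + 1/3·99 = 143. Off-path (audit) belief 0 gives 0·165 + 1·99 = 99.
Well-connected: no audit gives 143 − 7 = 136; audit gives 99 − 37 = 62. Stays. ✓
Unconnected: no audit gives 143 − 6 = 137; audit gives 99 − 53 = 46. Stays. ✓

Yes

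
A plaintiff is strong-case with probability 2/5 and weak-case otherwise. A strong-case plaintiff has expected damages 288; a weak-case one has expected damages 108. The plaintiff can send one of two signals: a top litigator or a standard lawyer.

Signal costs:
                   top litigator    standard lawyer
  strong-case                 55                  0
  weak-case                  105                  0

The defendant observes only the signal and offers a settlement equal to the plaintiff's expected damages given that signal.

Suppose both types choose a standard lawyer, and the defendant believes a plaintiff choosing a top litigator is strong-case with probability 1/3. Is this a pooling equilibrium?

At the pooled signal (standard lawyer) the defendant holds the prior 2/5 and pays 2/5·288 + 3/5·108 = 180. Off-path (top litigator) belief 1/3 gives 1/3·288 + 2/3·108 = 168.
Strong-case: standard lawyer gives 180 − 0 = 180; top litigator gives 168 − 55 = 113. Stays. ✓
Weak-case: standard lawyer gives 180 − 0 = 180; top litigator gives 168 − 105 = 63. Stays. ✓

Yes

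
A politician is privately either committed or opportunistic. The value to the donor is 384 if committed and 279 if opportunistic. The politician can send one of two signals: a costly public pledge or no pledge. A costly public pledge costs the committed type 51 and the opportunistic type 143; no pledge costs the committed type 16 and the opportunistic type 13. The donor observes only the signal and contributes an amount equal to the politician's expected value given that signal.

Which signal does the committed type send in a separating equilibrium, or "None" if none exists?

pledge

Try committed → pledge, opportunistic → no pledge:
  If types separate, pledge earns payment 384 and no pledge earns 279.
  Committed: pledge gives 384 − 51 = 333; no pledge gives 279 − 16 = 263. No deviation. ✓
  Opportunistic: no pledge gives 279 − 13 = 266; pledge gives 384 − 143 = 241. No deviation. ✓
Both hold — the committed type sends pledge.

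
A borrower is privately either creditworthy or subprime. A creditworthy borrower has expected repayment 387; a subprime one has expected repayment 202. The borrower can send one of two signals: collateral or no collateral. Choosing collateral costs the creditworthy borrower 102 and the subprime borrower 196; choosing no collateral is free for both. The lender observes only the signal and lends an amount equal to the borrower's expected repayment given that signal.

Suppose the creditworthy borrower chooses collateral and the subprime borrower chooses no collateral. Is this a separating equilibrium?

Yes

Under separation the lender infers type exactly: collateral → creditworthy (pays 387), no collateral → subprime (pays 202).
Creditworthy: collateral gives 387 − 102 = 285; no collateral gives 202 − 0 = 202. No deviation. ✓
Subprime: no collateral gives 202 − 0 = 202; collateral gives 387 − 196 = 191. No deviation. ✓
Neither type gains from mimicking the other.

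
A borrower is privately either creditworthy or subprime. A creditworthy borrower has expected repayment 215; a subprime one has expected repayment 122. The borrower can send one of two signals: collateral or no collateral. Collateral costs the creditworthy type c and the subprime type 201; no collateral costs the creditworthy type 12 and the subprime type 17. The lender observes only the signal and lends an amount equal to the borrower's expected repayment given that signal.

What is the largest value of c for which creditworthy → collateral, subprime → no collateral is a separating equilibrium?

Under separation: collateral → creditworthy (pays 215); no collateral → subprime (pays 122).
Subprime: 122 − 17 = 105 ≥ 215 − 201 = 14. Holds regardless of c. ✓
Creditworthy: 215 − c ≥ 122 − 12, so c ≤ 215 − 110 = 105.

105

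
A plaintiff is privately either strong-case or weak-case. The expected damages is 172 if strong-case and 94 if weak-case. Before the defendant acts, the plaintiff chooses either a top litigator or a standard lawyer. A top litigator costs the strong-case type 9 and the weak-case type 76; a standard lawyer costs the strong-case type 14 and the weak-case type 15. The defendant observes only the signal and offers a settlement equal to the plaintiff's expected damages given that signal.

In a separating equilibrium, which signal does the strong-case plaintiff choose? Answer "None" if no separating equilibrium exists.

None

Try strong-case → top litigator, weak-case → standard lawyer:
  If types separate, top litigator earns payment 172 and standard lawyer earns 94.
  Strong-case: top litigator gives 172 − 9 = 163; standard lawyer gives 94 − 14 = 80. No deviation. ✓
  Weak-case: standard lawyer gives 94 − 15 = 79; top litigator gives 172 − 76 = 96. Would deviate. ✗
Try strong-case → standard lawyer, weak-case → top litigator:
  If types separate, standard lawyer earns payment 172 and top litigator earns 94.
  Strong-case: standard lawyer gives 172 − 14 = 158; top litigator gives 94 − 9 = 85. No deviation. ✓
  Weak-case: top litigator gives 94 − 76 = 18; standard lawyer gives 172 − 15 = 157. Would deviate. ✗
Neither assignment is incentive-compatible.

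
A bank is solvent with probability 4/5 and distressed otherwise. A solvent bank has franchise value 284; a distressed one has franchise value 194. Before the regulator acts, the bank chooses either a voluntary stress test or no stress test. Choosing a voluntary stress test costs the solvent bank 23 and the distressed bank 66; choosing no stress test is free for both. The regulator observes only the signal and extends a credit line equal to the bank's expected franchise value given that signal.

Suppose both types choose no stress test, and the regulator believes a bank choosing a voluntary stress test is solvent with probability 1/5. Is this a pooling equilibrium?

At the pooled signal (no stress test) the regulator holds the prior 4/5 and pays 4/5·284 + 1/5·194 = 266. Off-path (stress test) belief 1/5 gives 1/5·284 + 4/5·194 = 212.
Solvent: no stress test gives 266 − 0 = 266; stress test gives 212 − 23 = 189. Stays. ✓
Distressed: no stress test gives 266 − 0 = 266; stress test gives 212 − 66 = 146. Stays. ✓

Yes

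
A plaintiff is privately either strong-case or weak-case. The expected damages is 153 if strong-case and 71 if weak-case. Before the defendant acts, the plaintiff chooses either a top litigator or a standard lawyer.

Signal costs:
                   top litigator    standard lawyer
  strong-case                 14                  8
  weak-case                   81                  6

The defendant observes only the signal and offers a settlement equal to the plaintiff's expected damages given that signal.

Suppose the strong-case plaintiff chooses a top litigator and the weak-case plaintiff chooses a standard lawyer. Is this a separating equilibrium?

If types separate, top litigator earns payment 153 and standard lawyer earns 71.
Strong-case: top litigator gives 153 − 14 = 139; standard lawyer gives 71 − 8 = 63. No deviation. ✓
Weak-case: standard lawyer gives 71 − 6 = 65; top litigator gives 153 − 81 = 72. Would deviate. ✗

No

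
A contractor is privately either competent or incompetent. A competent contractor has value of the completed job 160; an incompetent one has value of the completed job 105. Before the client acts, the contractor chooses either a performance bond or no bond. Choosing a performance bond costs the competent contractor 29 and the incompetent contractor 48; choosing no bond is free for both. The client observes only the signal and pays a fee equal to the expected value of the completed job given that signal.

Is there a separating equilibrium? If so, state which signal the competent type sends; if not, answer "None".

None

Try competent → bond, incompetent → no bond:
  Under separation the client infers type exactly: bond → competent (pays 160), no bond → incompetent (pays 105).
  Competent: bond gives 160 − 29 = 131; no bond gives 105 − 0 = 105. No deviation. ✓
  Incompetent: no bond gives 105 − 0 = 105; bond gives 160 − 48 = 112. Would deviate. ✗
Try competent → no bond, incompetent → bond:
  Under separation the client infers type exactly: no bond → competent (pays 160), bond → incompetent (pays 105).
  Competent: no bond gives 160 − 0 = 160; bond gives 105 − 29 = 76. No deviation. ✓
  Incompetent: bond gives 105 − 48 = 57; no bond gives 160 − 0 = 160. Would deviate. ✗
Neither assignment is incentive-compatible.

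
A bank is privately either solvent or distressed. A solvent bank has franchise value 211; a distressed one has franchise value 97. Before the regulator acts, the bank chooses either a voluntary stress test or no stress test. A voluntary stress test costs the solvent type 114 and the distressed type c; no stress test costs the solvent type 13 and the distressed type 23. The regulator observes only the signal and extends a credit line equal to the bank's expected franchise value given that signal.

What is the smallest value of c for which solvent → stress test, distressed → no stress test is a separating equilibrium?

137

Under separation: stress test → solvent (pays 211); no stress test → distressed (pays 97).
Solvent: 211 − 114 = 97 ≥ 97 − 13 = 84. Holds regardless of c. ✓
Distressed: 97 − 23 ≥ 211 − c, so c ≥ 211 − 74 = 137.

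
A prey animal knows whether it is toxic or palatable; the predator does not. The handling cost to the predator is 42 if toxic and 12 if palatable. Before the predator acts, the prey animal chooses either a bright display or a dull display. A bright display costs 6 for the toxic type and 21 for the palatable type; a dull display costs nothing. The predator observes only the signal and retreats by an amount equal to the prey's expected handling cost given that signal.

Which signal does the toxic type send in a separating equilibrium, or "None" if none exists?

Try toxic → bright display, palatable → dull display:
  If types separate, bright display earns payment 42 and dull display earns 12.
  Toxic: bright display gives 42 − 6 = 36; dull display gives 12 − 0 = 12. No deviation. ✓
  Palatable: dull display gives 12 − 0 = 12; bright display gives 42 − 21 = 21. Would deviate. ✗
Try toxic → dull display, palatable → bright display:
  If types separate, dull display earns payment 42 and bright display earns 12.
  Toxic: dull display gives 42 − 0 = 42; bright display gives 12 − 6 = 6. No deviation. ✓
  Palatable: bright display gives 12 − 21 = -9; dull display gives 42 − 0 = 42. Would deviate. ✗
Neither assignment is incentive-compatible.

None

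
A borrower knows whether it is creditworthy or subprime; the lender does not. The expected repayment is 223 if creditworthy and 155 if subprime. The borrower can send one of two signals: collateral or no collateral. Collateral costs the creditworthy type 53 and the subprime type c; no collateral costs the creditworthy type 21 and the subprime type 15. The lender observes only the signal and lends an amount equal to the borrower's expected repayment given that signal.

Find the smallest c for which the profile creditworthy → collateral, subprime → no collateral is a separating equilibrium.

83

Under separation: collateral → creditworthy (pays 223); no collateral → subprime (pays 155).
Creditworthy: 223 − 53 = 170 ≥ 155 − 21 = 134. Holds regardless of c. ✓
Subprime: 155 − 15 ≥ 223 − c, so c ≥ 223 − 140 = 83.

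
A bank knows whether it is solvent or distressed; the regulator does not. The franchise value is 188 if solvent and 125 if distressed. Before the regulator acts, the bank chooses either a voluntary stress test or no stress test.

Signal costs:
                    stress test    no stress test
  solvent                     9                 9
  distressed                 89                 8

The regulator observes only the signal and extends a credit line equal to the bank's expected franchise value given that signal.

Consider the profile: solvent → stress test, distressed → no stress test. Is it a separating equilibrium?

Yes

Under separation the regulator infers type exactly: stress test → solvent (pays 188), no stress test → distressed (pays 125).
Solvent: stress test gives 188 − 9 = 179; no stress test gives 125 − 9 = 116. No deviation. ✓
Distressed: no stress test gives 125 − 8 = 117; stress test gives 188 − 89 = 99. No deviation. ✓
Neither type gains from mimicking the other.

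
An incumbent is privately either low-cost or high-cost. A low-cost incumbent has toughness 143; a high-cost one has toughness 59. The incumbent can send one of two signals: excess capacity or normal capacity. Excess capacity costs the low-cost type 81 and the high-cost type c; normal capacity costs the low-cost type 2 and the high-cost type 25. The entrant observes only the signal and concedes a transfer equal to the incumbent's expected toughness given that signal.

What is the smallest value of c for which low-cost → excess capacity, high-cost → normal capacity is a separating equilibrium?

109

Under separation: excess capacity → low-cost (pays 143); normal capacity → high-cost (pays 59).
Low-cost: 143 − 81 = 62 ≥ 59 − 2 = 57. Holds regardless of c. ✓
High-cost: 59 − 25 ≥ 143 − c, so c ≥ 143 − 34 = 109.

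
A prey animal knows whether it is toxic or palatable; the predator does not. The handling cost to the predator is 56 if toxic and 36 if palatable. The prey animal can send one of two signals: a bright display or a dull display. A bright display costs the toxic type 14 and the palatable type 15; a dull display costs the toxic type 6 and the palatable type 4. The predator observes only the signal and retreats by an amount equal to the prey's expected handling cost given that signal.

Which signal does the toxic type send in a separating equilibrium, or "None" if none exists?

Try toxic → bright display, palatable → dull display:
  Under separation the predator infers type exactly: bright display → toxic (pays 56), dull display → palatable (pays 36).
  Toxic: bright display gives 56 − 14 = 42; dull display gives 36 − 6 = 30. No deviation. ✓
  Palatable: dull display gives 36 − 4 = 32; bright display gives 56 − 15 = 41. Would deviate. ✗
Try toxic → dull display, palatable → bright display:
  Under separation the predator infers type exactly: dull display → toxic (pays 56), bright display → palatable (pays 36).
  Toxic: dull display gives 56 − 6 = 50; bright display gives 36 − 14 = 22. No deviation. ✓
  Palatable: bright display gives 36 − 15 = 21; dull display gives 56 − 4 = 52. Would deviate. ✗
Neither assignment is incentive-compatible.

None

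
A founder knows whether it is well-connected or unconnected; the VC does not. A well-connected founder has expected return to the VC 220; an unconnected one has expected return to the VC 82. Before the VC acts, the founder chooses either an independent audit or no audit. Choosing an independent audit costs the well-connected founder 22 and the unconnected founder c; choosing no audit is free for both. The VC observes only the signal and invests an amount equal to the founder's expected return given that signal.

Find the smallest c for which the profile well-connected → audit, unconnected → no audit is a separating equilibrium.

138

Under separation: audit → well-connected (pays 220); no audit → unconnected (pays 82).
Well-connected: 220 − 22 = 198 ≥ 82 − 0 = 82. Holds regardless of c. ✓
Unconnected: 82 − 0 ≥ 220 − c, so c ≥ 220 − 82 = 138.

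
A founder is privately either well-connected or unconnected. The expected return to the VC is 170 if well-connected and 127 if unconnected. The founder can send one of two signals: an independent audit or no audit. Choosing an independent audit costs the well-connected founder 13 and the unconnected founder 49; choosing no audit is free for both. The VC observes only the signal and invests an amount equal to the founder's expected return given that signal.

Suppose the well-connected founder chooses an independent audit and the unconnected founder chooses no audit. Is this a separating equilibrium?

Yes

If types separate, audit earns payment 170 and no audit earns 127.
Well-connected: audit gives 170 − 13 = 157; no audit gives 127 − 0 = 127. No deviation. ✓
Unconnected: no audit gives 127 − 0 = 127; audit gives 170 − 49 = 121. No deviation. ✓
Neither type gains from mimicking the other.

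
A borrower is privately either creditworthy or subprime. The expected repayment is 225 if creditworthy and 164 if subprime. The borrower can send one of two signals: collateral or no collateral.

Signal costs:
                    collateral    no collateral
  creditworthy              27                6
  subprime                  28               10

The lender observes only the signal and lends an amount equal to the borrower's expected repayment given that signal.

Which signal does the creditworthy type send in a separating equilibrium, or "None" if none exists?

None

Try creditworthy → collateral, subprime → no collateral:
  If types separate, collateral earns payment 225 and no collateral earns 164.
  Creditworthy: collateral gives 225 − 27 = 198; no collateral gives 164 − 6 = 158. No deviation. ✓
  Subprime: no collateral gives 164 − 10 = 154; collateral gives 225 − 28 = 197. Would deviate. ✗
Try creditworthy → no collateral, subprime → collateral:
  If types separate, no collateral earns payment 225 and collateral earns 164.
  Creditworthy: no collateral gives 225 − 6 = 219; collateral gives 164 − 27 = 137. No deviation. ✓
  Subprime: collateral gives 164 − 28 = 136; no collateral gives 225 − 10 = 215. Would deviate. ✗
Neither assignment is incentive-compatible.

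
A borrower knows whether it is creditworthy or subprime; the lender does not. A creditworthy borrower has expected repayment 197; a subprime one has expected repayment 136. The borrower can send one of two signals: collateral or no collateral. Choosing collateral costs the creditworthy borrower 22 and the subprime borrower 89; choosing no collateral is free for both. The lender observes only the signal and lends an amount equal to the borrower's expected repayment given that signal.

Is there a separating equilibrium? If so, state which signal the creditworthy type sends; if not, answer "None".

Try creditworthy → collateral, subprime → no collateral:
  Under separation the lender infers type exactly: collateral → creditworthy (pays 197), no collateral → subprime (pays 136).
  Creditworthy: collateral gives 197 − 22 = 175; no collateral gives 136 − 0 = 136. No deviation. ✓
  Subprime: no collateral gives 136 − 0 = 136; collateral gives 197 − 89 = 108. No deviation. ✓
Both hold — the creditworthy type sends collateral.

collateral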